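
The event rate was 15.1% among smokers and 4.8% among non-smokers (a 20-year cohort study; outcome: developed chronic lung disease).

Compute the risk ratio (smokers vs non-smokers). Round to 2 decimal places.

RR = 0.15100 / 0.04800 = 3.15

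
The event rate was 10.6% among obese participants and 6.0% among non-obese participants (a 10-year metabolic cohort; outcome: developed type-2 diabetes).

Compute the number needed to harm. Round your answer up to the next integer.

22

absolute risk difference = 0.046000
1 / 0.046000 = 21.739 → round up → 22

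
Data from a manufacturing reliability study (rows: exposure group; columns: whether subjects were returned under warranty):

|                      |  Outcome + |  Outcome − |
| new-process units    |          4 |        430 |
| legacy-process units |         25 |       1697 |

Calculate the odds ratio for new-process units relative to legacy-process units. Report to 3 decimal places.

OR = (4 × 1697) / (430 × 25) = 6788/10750 ≈ 0.631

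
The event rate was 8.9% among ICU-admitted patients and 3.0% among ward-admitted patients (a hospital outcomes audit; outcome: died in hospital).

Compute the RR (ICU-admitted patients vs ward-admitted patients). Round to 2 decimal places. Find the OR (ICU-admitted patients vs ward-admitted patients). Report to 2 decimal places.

RR = 2.97; OR = 3.16

RR = 0.08900 / 0.03000 = 2.97
odds, ICU-admitted patients = 0.08900/0.91100 = 0.09769
odds, ward-admitted patients = 0.03000/0.97000 = 0.03093
OR = 0.09769 / 0.03093 = 3.16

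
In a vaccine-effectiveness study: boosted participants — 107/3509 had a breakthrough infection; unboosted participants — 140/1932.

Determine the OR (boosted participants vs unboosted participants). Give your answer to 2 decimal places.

odds, boosted participants = 107/3402 = 0.03145
odds, unboosted participants = 140/1792 = 0.07812
OR = 0.03145 / 0.07812 = 0.40

0.40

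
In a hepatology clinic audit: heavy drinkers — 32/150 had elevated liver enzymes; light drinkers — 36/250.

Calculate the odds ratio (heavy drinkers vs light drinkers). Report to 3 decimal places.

odds, heavy drinkers = 32/118 = 0.2712
odds, light drinkers = 36/214 = 0.1682
OR = 0.2712 / 0.1682 = 1.612

1.612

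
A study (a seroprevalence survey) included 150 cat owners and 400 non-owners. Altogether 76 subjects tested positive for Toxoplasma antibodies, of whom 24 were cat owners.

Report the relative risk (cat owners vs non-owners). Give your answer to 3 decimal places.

cat owners without the outcome: 150 − 24 = 126
non-owners with the outcome: 76 − 24 = 52
non-owners without the outcome: 400 − 52 = 348
risk, cat owners = 24/150 = 0.1600
risk, non-owners = 52/400 = 0.1300
RR = 0.1600 / 0.1300 = 1.231

1.231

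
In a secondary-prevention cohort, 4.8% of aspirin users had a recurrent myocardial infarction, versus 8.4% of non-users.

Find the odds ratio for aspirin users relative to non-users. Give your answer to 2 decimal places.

0.55

odds, aspirin users = 0.04800/0.95200 = 0.05042
odds, non-users = 0.08400/0.91600 = 0.09170
OR = 0.05042 / 0.09170 = 0.55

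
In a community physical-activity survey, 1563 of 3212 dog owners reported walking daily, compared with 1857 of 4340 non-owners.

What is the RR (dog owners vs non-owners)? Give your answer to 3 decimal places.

risk, dog owners = 1563/3212 = 0.4866
risk, non-owners = 1857/4340 = 0.4279
RR = 0.4866 / 0.4279 = 1.137

1.137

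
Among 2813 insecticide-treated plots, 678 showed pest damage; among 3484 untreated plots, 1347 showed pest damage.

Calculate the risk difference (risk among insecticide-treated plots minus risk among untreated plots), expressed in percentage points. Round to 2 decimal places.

risk, insecticide-treated plots = 678/2813 = 0.2410
risk, untreated plots = 1347/3484 = 0.3866
risk difference = 0.2410 − 0.3866 = -0.1456 → -14.56 percentage points

-14.56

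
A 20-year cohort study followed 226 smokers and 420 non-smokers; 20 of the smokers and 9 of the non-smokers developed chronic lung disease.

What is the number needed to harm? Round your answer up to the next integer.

risk, smokers = 20/226 = 0.088496
risk, non-smokers = 9/420 = 0.021429
absolute risk difference = 0.067067
1 / 0.067067 = 14.910 → round up → 15

15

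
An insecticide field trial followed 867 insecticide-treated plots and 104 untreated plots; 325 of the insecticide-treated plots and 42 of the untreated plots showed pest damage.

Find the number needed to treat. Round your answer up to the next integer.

NNT: 35

risk, insecticide-treated plots = 325/867 = 0.374856
risk, untreated plots = 42/104 = 0.403846
absolute risk difference = 0.028990
1 / 0.028990 = 34.495 → round up → 35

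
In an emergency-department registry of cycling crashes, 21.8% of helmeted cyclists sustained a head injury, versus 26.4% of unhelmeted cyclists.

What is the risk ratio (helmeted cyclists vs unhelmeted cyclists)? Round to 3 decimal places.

RR = 0.2180 / 0.2640 = 0.826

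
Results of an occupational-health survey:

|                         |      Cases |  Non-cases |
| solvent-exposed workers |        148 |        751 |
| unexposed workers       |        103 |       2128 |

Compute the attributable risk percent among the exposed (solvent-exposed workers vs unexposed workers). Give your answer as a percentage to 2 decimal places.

AR% = 71.96%

risk, solvent-exposed workers = 148/899 = 0.16463
risk, unexposed workers = 103/2231 = 0.04617
AR% = (0.16463 − 0.04617) / 0.16463 = 0.7196 → 71.96%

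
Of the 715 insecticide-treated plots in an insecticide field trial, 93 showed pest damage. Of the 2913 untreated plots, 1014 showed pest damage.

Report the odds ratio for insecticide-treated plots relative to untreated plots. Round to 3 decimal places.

OR = (93 × 1899) / (622 × 1014) = 176607/630708 ≈ 0.280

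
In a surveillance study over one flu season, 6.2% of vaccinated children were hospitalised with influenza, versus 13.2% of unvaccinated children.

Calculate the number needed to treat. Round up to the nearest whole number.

NNT = 15

absolute risk difference = 0.070000
1 / 0.070000 = 14.286 → round up → 15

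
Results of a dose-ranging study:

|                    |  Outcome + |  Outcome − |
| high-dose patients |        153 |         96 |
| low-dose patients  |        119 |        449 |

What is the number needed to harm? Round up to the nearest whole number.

risk, high-dose patients = 153/249 = 0.614458
risk, low-dose patients = 119/568 = 0.209507
absolute risk difference = 0.404951
1 / 0.404951 = 2.469 → round up → 3

3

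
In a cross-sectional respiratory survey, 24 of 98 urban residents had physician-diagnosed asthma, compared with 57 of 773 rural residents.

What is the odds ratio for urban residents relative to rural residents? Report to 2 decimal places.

OR = (24 × 716) / (74 × 57) = 17184/4218 ≈ 4.07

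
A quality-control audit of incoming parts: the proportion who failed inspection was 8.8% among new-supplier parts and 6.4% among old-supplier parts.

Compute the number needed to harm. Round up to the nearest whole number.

NNH: 42

absolute risk difference = 0.024000
1 / 0.024000 = 41.667 → round up → 42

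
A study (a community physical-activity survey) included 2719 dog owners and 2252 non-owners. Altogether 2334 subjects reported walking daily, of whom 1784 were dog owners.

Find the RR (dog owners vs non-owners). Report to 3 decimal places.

dog owners without the outcome: 2719 − 1784 = 935
non-owners with the outcome: 2334 − 1784 = 550
non-owners without the outcome: 2252 − 550 = 1702
risk, dog owners = 1784/2719 = 0.6561
risk, non-owners = 550/2252 = 0.2442
RR = 0.6561 / 0.2442 = 2.687

2.687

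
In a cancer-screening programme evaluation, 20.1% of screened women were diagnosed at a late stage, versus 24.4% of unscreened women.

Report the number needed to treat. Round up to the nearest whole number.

24

absolute risk difference = 0.043000
1 / 0.043000 = 23.256 → round up → 24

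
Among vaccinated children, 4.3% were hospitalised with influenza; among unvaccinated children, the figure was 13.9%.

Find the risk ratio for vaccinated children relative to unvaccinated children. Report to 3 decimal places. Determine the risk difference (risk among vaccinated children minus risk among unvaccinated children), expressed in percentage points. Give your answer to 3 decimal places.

RR = 0.309; RD = -9.600

RR = 0.04300 / 0.13900 = 0.309
risk difference = 0.04300 − 0.13900 = -0.09600 → -9.600 percentage points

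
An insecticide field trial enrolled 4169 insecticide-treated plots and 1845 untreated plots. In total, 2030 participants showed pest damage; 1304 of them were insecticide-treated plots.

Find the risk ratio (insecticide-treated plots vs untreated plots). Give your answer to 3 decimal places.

0.795

insecticide-treated plots without the outcome: 4169 − 1304 = 2865
untreated plots with the outcome: 2030 − 1304 = 726
untreated plots without the outcome: 1845 − 726 = 1119
risk, insecticide-treated plots = 1304/4169 = 0.3128
risk, untreated plots = 726/1845 = 0.3935
RR = 0.3128 / 0.3935 = 0.795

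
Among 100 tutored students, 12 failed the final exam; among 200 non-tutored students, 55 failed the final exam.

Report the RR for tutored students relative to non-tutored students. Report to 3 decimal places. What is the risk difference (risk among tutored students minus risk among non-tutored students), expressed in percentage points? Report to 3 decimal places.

risk, tutored students = 12/100 = 0.1200
risk, non-tutored students = 55/200 = 0.2750
RR = 0.1200 / 0.2750 = 0.436
risk difference = 0.1200 − 0.2750 = -0.1550 → -15.500 percentage points

RR = 0.436; RD = -15.500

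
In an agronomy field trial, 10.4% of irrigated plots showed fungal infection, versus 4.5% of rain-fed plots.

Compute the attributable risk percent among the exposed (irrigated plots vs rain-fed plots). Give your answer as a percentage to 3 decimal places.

AR% = (0.10400 − 0.04500) / 0.10400 = 0.5673 → 56.731%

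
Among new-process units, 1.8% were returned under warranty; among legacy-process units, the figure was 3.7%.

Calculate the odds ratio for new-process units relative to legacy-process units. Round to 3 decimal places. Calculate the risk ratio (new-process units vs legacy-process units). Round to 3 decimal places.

OR = 0.477; RR = 0.486

odds, new-process units = 0.01800/0.98200 = 0.01833
odds, legacy-process units = 0.03700/0.96300 = 0.03842
OR = 0.01833 / 0.03842 = 0.477
RR = 0.01800 / 0.03700 = 0.486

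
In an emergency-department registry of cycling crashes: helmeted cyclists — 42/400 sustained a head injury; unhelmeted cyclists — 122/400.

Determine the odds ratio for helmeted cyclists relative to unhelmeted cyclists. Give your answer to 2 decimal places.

odds, helmeted cyclists = 42/358 = 0.1173
odds, unhelmeted cyclists = 122/278 = 0.4388
OR = 0.1173 / 0.4388 = 0.27

0.27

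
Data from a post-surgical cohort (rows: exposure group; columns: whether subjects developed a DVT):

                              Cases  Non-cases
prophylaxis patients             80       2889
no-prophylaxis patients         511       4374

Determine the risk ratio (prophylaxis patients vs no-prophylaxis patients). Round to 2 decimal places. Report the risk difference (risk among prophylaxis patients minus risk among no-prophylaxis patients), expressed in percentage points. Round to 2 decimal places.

risk, prophylaxis patients = 80/2969 = 0.02695
risk, no-prophylaxis patients = 511/4885 = 0.10461
RR = 0.02695 / 0.10461 = 0.26
risk difference = 0.02695 − 0.10461 = -0.07766 → -7.77 percentage points

RR = 0.26; RD = -7.77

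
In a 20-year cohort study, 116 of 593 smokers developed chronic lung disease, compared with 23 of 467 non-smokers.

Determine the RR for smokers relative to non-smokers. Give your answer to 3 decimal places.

RR ≈ 3.972

risk, smokers = 116/593 = 0.19562
risk, non-smokers = 23/467 = 0.04925
RR = 0.19562 / 0.04925 = 3.972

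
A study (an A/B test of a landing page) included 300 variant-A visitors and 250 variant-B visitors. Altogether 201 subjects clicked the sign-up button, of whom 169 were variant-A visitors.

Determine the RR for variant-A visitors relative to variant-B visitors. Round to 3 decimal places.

4.401

variant-A visitors without the outcome: 300 − 169 = 131
variant-B visitors with the outcome: 201 − 169 = 32
variant-B visitors without the outcome: 250 − 32 = 218
risk, variant-A visitors = 169/300 = 0.5633
risk, variant-B visitors = 32/250 = 0.1280
RR = 0.5633 / 0.1280 = 4.401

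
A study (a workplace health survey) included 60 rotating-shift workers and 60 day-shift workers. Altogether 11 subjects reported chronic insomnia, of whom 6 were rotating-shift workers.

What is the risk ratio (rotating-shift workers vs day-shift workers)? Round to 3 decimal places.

rotating-shift workers without the outcome: 60 − 6 = 54
day-shift workers with the outcome: 11 − 6 = 5
day-shift workers without the outcome: 60 − 5 = 55
risk, rotating-shift workers = 6/60 = 0.1000
risk, day-shift workers = 5/60 = 0.0833
RR = 0.1000 / 0.0833 = 1.200

1.200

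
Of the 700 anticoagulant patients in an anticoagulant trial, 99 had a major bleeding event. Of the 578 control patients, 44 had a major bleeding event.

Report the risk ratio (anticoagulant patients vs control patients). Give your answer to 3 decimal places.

risk, anticoagulant patients = 99/700 = 0.1414
risk, control patients = 44/578 = 0.0761
RR = 0.1414 / 0.0761 = 1.858

RR: 1.858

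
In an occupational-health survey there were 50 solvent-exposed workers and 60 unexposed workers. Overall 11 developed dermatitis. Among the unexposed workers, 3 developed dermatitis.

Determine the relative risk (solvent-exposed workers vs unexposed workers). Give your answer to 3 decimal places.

solvent-exposed workers with the outcome: 11 − 3 = 8
solvent-exposed workers without the outcome: 50 − 8 = 42
unexposed workers without the outcome: 60 − 3 = 57
risk, solvent-exposed workers = 8/50 = 0.1600
risk, unexposed workers = 3/60 = 0.0500
RR = 0.1600 / 0.0500 = 3.200

RR = 3.200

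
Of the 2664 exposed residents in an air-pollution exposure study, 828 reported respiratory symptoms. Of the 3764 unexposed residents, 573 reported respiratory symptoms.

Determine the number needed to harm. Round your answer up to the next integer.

NNH: 7

risk, exposed residents = 828/2664 = 0.310811
risk, unexposed residents = 573/3764 = 0.152232
absolute risk difference = 0.158579
1 / 0.158579 = 6.306 → round up → 7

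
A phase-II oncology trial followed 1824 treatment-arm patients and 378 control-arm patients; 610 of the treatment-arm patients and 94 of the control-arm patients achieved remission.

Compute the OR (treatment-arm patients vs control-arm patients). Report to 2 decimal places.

OR = 1.52

odds, treatment-arm patients = 610/1214 = 0.5025
odds, control-arm patients = 94/284 = 0.3310
OR = 0.5025 / 0.3310 = 1.52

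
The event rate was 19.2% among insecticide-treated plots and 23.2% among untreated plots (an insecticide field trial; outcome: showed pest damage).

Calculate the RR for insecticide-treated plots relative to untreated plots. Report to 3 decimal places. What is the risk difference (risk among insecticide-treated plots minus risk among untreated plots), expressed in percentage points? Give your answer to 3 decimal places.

RR = 0.828; RD = -4.000

RR = 0.1920 / 0.2320 = 0.828
risk difference = 0.1920 − 0.2320 = -0.0400 → -4.000 percentage points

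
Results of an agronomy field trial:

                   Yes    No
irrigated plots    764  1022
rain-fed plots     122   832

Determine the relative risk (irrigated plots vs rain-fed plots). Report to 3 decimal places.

risk, irrigated plots = 764/1786 = 0.4278
risk, rain-fed plots = 122/954 = 0.1279
RR = 0.4278 / 0.1279 = 3.345

3.345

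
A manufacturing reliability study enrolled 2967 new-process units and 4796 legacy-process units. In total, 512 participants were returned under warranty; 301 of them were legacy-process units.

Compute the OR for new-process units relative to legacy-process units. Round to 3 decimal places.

OR: 1.143

new-process units with the outcome: 512 − 301 = 211
new-process units without the outcome: 2967 − 211 = 2756
legacy-process units without the outcome: 4796 − 301 = 4495
OR = (211 × 4495) / (2756 × 301) = 948445/829556 ≈ 1.143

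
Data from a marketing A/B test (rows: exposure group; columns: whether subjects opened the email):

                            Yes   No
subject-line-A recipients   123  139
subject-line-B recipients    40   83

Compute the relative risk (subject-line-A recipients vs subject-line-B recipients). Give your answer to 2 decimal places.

RR ≈ 1.44

risk, subject-line-A recipients = 123/262 = 0.4695
risk, subject-line-B recipients = 40/123 = 0.3252
RR = 0.4695 / 0.3252 = 1.44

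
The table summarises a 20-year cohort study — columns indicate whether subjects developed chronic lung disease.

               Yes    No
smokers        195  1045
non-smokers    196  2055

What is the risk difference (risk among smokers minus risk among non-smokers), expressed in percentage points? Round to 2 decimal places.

risk, smokers = 195/1240 = 0.1573
risk, non-smokers = 196/2251 = 0.0871
risk difference = 0.1573 − 0.0871 = 0.0702 → 7.02 percentage points

RD ≈ 7.02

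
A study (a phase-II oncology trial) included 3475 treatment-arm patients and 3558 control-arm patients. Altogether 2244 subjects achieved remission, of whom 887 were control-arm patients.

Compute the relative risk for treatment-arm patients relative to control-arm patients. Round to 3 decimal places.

treatment-arm patients with the outcome: 2244 − 887 = 1357
treatment-arm patients without the outcome: 3475 − 1357 = 2118
control-arm patients without the outcome: 3558 − 887 = 2671
risk, treatment-arm patients = 1357/3475 = 0.3905
risk, control-arm patients = 887/3558 = 0.2493
RR = 0.3905 / 0.2493 = 1.566

1.566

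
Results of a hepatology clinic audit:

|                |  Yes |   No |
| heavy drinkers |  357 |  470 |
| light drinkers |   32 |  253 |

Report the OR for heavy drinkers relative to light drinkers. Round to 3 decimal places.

odds, heavy drinkers = 357/470 = 0.7596
odds, light drinkers = 32/253 = 0.1265
OR = 0.7596 / 0.1265 = 6.005

6.005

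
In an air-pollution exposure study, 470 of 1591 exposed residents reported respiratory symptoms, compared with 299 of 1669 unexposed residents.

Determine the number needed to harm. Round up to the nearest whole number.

NNH ≈ 9

risk, exposed residents = 470/1591 = 0.295412
risk, unexposed residents = 299/1669 = 0.179149
absolute risk difference = 0.116262
1 / 0.116262 = 8.601 → round up → 9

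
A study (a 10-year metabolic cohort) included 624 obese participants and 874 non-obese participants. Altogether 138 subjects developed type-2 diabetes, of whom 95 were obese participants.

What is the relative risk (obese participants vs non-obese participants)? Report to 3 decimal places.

RR: 3.094

obese participants without the outcome: 624 − 95 = 529
non-obese participants with the outcome: 138 − 95 = 43
non-obese participants without the outcome: 874 − 43 = 831
risk, obese participants = 95/624 = 0.15224
risk, non-obese participants = 43/874 = 0.04920
RR = 0.15224 / 0.04920 = 3.094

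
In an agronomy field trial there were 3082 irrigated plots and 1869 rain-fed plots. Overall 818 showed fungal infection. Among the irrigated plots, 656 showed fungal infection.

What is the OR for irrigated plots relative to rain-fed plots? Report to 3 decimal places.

irrigated plots without the outcome: 3082 − 656 = 2426
rain-fed plots with the outcome: 818 − 656 = 162
rain-fed plots without the outcome: 1869 − 162 = 1707
odds, irrigated plots = 656/2426 = 0.2704
odds, rain-fed plots = 162/1707 = 0.0949
OR = 0.2704 / 0.0949 = 2.849

2.849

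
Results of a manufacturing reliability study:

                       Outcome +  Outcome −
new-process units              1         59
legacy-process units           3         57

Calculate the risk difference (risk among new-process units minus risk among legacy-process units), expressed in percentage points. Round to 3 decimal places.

RD = -3.333

risk, new-process units = 1/60 = 0.01667
risk, legacy-process units = 3/60 = 0.05000
risk difference = 0.01667 − 0.05000 = -0.03333 → -3.333 percentage points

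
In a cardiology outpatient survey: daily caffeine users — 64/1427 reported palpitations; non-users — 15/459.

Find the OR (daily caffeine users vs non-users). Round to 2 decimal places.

odds, daily caffeine users = 64/1363 = 0.04696
odds, non-users = 15/444 = 0.03378
OR = 0.04696 / 0.03378 = 1.39

OR: 1.39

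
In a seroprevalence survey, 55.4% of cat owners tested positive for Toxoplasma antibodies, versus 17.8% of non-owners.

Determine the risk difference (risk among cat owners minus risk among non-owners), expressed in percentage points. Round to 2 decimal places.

37.60

risk difference = 0.5540 − 0.1780 = 0.3760 → 37.60 percentage points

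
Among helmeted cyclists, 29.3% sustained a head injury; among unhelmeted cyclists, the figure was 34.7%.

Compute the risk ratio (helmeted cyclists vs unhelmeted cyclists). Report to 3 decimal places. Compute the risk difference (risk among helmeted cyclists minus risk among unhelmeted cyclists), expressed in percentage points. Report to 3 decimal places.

RR = 0.844; RD = -5.400

RR = 0.2930 / 0.3470 = 0.844
risk difference = 0.2930 − 0.3470 = -0.0540 → -5.400 percentage points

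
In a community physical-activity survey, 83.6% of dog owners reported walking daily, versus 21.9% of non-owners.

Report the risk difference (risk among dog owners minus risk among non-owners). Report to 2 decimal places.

risk difference = 0.8360 − 0.2190 = 0.62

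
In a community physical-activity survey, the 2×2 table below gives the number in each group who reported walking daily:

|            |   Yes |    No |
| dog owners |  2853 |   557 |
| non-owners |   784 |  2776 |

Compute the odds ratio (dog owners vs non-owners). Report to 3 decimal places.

OR = (2853 × 2776) / (557 × 784) = 7919928/436688 ≈ 18.136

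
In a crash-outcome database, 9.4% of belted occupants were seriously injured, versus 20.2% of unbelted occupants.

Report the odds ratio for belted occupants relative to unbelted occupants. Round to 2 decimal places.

odds, belted occupants = 0.0940/0.9060 = 0.1038
odds, unbelted occupants = 0.2020/0.7980 = 0.2531
OR = 0.1038 / 0.2531 = 0.41

0.41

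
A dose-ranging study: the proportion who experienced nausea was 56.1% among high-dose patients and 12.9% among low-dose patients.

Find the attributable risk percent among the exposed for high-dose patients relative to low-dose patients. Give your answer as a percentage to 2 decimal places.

AR% = (0.5610 − 0.1290) / 0.5610 = 0.7701 → 77.01%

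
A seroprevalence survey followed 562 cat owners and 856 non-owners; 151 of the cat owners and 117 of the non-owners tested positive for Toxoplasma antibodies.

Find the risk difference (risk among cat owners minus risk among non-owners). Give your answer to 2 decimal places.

RD ≈ 0.13

risk, cat owners = 151/562 = 0.2687
risk, non-owners = 117/856 = 0.1367
risk difference = 0.2687 − 0.1367 = 0.13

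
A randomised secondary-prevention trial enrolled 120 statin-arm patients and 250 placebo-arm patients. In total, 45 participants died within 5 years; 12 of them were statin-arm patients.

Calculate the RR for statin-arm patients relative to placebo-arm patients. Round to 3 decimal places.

0.758

statin-arm patients without the outcome: 120 − 12 = 108
placebo-arm patients with the outcome: 45 − 12 = 33
placebo-arm patients without the outcome: 250 − 33 = 217
risk, statin-arm patients = 12/120 = 0.1000
risk, placebo-arm patients = 33/250 = 0.1320
RR = 0.1000 / 0.1320 = 0.758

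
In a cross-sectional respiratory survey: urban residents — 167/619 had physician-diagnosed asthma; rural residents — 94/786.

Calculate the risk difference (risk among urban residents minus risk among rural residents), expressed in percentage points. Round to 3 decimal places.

risk, urban residents = 167/619 = 0.2698
risk, rural residents = 94/786 = 0.1196
risk difference = 0.2698 − 0.1196 = 0.1502 → 15.020 percentage points

15.020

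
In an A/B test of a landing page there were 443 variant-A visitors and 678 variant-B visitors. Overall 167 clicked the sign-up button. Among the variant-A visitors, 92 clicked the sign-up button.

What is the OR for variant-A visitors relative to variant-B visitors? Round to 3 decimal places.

variant-A visitors without the outcome: 443 − 92 = 351
variant-B visitors with the outcome: 167 − 92 = 75
variant-B visitors without the outcome: 678 − 75 = 603
OR = (92 × 603) / (351 × 75) = 55476/26325 ≈ 2.107

2.107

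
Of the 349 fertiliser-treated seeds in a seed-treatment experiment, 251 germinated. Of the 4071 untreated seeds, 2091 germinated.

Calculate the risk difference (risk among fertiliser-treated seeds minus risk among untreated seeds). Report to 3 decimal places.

0.206

risk, fertiliser-treated seeds = 251/349 = 0.7192
risk, untreated seeds = 2091/4071 = 0.5136
risk difference = 0.7192 − 0.5136 = 0.206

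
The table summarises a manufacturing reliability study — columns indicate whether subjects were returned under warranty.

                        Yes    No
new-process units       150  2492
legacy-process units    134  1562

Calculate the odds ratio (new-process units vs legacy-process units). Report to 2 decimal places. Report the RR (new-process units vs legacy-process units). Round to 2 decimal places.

OR = 0.70; RR = 0.72

OR = (150 × 1562) / (2492 × 134) = 234300/333928 ≈ 0.70
risk, new-process units = 150/2642 = 0.0568
risk, legacy-process units = 134/1696 = 0.0790
RR = 0.0568 / 0.0790 = 0.72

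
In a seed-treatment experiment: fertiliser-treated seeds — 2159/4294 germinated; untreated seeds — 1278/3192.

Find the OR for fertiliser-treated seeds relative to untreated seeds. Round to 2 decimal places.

OR = (2159 × 1914) / (2135 × 1278) = 4132326/2728530 ≈ 1.51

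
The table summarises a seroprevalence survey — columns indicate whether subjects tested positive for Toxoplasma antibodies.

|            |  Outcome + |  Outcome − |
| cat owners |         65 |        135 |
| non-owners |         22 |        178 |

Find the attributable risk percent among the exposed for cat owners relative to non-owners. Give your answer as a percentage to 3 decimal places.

risk, cat owners = 65/200 = 0.3250
risk, non-owners = 22/200 = 0.1100
AR% = (0.3250 − 0.1100) / 0.3250 = 0.6615 → 66.154%

AR% = 66.154%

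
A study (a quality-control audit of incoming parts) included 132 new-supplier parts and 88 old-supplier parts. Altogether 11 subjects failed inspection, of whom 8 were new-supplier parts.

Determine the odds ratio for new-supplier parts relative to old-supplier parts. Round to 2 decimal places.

OR: 1.83

new-supplier parts without the outcome: 132 − 8 = 124
old-supplier parts with the outcome: 11 − 8 = 3
old-supplier parts without the outcome: 88 − 3 = 85
OR = (8 × 85) / (124 × 3) = 680/372 ≈ 1.83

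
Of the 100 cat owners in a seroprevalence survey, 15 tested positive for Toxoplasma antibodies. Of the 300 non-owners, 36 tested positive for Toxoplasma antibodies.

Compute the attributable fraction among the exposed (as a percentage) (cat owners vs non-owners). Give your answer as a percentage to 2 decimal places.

20.00%

risk, cat owners = 15/100 = 0.1500
risk, non-owners = 36/300 = 0.1200
AR% = (0.1500 − 0.1200) / 0.1500 = 0.2000 → 20.00%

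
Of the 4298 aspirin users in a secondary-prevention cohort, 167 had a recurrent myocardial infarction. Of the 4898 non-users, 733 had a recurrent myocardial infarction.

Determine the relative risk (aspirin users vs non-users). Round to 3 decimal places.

RR ≈ 0.260

risk, aspirin users = 167/4298 = 0.03886
risk, non-users = 733/4898 = 0.14965
RR = 0.03886 / 0.14965 = 0.260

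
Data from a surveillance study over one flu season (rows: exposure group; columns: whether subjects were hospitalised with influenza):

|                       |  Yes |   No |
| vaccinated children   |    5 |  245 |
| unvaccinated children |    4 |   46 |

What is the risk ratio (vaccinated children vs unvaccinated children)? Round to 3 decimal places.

risk, vaccinated children = 5/250 = 0.02000
risk, unvaccinated children = 4/50 = 0.08000
RR = 0.02000 / 0.08000 = 0.250

RR = 0.250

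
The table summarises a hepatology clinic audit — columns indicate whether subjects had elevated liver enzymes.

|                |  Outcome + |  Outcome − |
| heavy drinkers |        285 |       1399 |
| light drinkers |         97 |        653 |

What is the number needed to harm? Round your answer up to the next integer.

NNH ≈ 26

risk, heavy drinkers = 285/1684 = 0.169240
risk, light drinkers = 97/750 = 0.129333
absolute risk difference = 0.039907
1 / 0.039907 = 25.058 → round up → 26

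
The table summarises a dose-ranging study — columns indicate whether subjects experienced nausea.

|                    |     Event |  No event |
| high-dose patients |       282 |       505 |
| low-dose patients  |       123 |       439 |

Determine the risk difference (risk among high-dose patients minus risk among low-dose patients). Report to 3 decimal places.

risk, high-dose patients = 282/787 = 0.3583
risk, low-dose patients = 123/562 = 0.2189
risk difference = 0.3583 − 0.2189 = 0.139

RD: 0.139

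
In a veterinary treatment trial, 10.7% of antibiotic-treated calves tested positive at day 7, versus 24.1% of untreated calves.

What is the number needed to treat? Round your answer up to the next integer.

absolute risk difference = 0.134000
1 / 0.134000 = 7.463 → round up → 8

8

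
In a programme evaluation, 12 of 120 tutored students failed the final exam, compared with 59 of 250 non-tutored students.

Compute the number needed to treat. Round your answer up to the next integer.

8

risk, tutored students = 12/120 = 0.100000
risk, non-tutored students = 59/250 = 0.236000
absolute risk difference = 0.136000
1 / 0.136000 = 7.353 → round up → 8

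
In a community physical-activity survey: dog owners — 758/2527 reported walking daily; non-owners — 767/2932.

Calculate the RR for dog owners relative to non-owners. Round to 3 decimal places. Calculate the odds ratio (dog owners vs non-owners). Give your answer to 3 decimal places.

RR = 1.147; OR = 1.209

risk, dog owners = 758/2527 = 0.3000
risk, non-owners = 767/2932 = 0.2616
RR = 0.3000 / 0.2616 = 1.147
OR = (758 × 2165) / (1769 × 767) = 1641070/1356823 ≈ 1.209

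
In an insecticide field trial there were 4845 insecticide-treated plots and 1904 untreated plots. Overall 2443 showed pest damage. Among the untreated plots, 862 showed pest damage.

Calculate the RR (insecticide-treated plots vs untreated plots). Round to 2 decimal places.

insecticide-treated plots with the outcome: 2443 − 862 = 1581
insecticide-treated plots without the outcome: 4845 − 1581 = 3264
untreated plots without the outcome: 1904 − 862 = 1042
risk, insecticide-treated plots = 1581/4845 = 0.3263
risk, untreated plots = 862/1904 = 0.4527
RR = 0.3263 / 0.4527 = 0.72

RR ≈ 0.72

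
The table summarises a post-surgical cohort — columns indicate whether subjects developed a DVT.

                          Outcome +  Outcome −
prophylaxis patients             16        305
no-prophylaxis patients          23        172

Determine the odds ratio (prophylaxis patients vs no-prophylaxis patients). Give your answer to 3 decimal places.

OR = (16 × 172) / (305 × 23) = 2752/7015 ≈ 0.392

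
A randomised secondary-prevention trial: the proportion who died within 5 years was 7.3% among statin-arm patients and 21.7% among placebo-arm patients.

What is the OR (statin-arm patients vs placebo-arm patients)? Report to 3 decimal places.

0.284

odds, statin-arm patients = 0.0730/0.9270 = 0.0787
odds, placebo-arm patients = 0.2170/0.7830 = 0.2771
OR = 0.0787 / 0.2771 = 0.284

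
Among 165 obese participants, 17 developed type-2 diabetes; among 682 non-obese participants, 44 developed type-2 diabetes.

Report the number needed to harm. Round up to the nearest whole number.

risk, obese participants = 17/165 = 0.103030
risk, non-obese participants = 44/682 = 0.064516
absolute risk difference = 0.038514
1 / 0.038514 = 25.965 → round up → 26

26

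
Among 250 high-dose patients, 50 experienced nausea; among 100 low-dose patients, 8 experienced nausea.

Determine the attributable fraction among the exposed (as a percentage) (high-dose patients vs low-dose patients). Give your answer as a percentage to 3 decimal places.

AR% ≈ 60.000%

risk, high-dose patients = 50/250 = 0.2000
risk, low-dose patients = 8/100 = 0.0800
AR% = (0.2000 − 0.0800) / 0.2000 = 0.6000 → 60.000%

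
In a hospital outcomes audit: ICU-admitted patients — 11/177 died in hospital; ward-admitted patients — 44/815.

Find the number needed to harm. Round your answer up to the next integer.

risk, ICU-admitted patients = 11/177 = 0.062147
risk, ward-admitted patients = 44/815 = 0.053988
absolute risk difference = 0.008159
1 / 0.008159 = 122.564 → round up → 123

NNH ≈ 123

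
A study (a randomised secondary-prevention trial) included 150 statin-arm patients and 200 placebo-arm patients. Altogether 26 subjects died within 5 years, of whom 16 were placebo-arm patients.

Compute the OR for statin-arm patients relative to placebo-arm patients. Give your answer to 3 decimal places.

OR ≈ 0.821

statin-arm patients with the outcome: 26 − 16 = 10
statin-arm patients without the outcome: 150 − 10 = 140
placebo-arm patients without the outcome: 200 − 16 = 184
odds, statin-arm patients = 10/140 = 0.0714
odds, placebo-arm patients = 16/184 = 0.0870
OR = 0.0714 / 0.0870 = 0.821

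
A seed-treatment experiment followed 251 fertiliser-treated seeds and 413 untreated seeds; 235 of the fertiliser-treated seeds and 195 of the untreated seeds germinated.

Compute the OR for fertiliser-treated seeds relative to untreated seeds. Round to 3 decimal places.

OR = (235 × 218) / (16 × 195) = 51230/3120 ≈ 16.420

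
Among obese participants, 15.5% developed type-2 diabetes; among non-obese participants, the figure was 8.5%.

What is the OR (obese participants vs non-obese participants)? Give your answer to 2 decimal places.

odds, obese participants = 0.1550/0.8450 = 0.1834
odds, non-obese participants = 0.0850/0.9150 = 0.0929
OR = 0.1834 / 0.0929 = 1.97

OR = 1.97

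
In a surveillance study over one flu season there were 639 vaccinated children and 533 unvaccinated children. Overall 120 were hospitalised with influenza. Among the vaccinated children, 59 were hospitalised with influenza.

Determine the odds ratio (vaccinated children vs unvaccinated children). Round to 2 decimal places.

OR: 0.79

vaccinated children without the outcome: 639 − 59 = 580
unvaccinated children with the outcome: 120 − 59 = 61
unvaccinated children without the outcome: 533 − 61 = 472
OR = (59 × 472) / (580 × 61) = 27848/35380 ≈ 0.79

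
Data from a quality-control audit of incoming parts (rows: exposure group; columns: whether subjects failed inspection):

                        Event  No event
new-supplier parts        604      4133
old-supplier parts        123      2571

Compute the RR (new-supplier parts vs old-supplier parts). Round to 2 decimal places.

risk, new-supplier parts = 604/4737 = 0.12751
risk, old-supplier parts = 123/2694 = 0.04566
RR = 0.12751 / 0.04566 = 2.79

2.79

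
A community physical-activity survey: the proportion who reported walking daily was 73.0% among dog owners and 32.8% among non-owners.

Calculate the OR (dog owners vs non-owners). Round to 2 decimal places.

OR = 5.54

odds, dog owners = 0.7300/0.2700 = 2.7037
odds, non-owners = 0.3280/0.6720 = 0.4881
OR = 2.7037 / 0.4881 = 5.54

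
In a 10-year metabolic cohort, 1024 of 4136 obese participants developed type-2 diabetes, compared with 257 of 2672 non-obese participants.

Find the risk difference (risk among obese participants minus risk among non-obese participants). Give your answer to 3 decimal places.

0.151

risk, obese participants = 1024/4136 = 0.2476
risk, non-obese participants = 257/2672 = 0.0962
risk difference = 0.2476 − 0.0962 = 0.151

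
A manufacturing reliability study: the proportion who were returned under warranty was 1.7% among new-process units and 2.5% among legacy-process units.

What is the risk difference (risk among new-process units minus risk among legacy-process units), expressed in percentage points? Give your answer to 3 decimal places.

-0.800

risk difference = 0.01700 − 0.02500 = -0.00800 → -0.800 percentage points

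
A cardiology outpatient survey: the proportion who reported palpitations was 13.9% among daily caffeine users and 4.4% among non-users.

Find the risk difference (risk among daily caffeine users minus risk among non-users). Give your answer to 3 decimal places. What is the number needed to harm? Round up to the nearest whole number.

risk difference = 0.13900 − 0.04400 = 0.095
absolute risk difference = 0.095000
1 / 0.095000 = 10.526 → round up → 11

RD = 0.095; NNH = 11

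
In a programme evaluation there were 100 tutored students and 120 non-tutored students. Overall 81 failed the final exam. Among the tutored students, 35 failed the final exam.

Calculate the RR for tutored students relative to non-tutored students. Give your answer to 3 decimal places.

tutored students without the outcome: 100 − 35 = 65
non-tutored students with the outcome: 81 − 35 = 46
non-tutored students without the outcome: 120 − 46 = 74
risk, tutored students = 35/100 = 0.3500
risk, non-tutored students = 46/120 = 0.3833
RR = 0.3500 / 0.3833 = 0.913

RR = 0.913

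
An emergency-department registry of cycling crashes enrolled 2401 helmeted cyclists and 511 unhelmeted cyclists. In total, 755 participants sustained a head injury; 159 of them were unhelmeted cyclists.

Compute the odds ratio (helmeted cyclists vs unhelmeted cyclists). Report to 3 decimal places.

0.731

helmeted cyclists with the outcome: 755 − 159 = 596
helmeted cyclists without the outcome: 2401 − 596 = 1805
unhelmeted cyclists without the outcome: 511 − 159 = 352
odds, helmeted cyclists = 596/1805 = 0.3302
odds, unhelmeted cyclists = 159/352 = 0.4517
OR = 0.3302 / 0.4517 = 0.731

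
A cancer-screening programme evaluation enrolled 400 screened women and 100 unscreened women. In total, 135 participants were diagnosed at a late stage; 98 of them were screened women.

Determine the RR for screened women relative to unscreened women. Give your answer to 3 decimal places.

0.662

screened women without the outcome: 400 − 98 = 302
unscreened women with the outcome: 135 − 98 = 37
unscreened women without the outcome: 100 − 37 = 63
risk, screened women = 98/400 = 0.2450
risk, unscreened women = 37/100 = 0.3700
RR = 0.2450 / 0.3700 = 0.662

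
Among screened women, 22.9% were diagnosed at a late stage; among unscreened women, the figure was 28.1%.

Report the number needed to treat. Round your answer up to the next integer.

absolute risk difference = 0.052000
1 / 0.052000 = 19.231 → round up → 20

NNT = 20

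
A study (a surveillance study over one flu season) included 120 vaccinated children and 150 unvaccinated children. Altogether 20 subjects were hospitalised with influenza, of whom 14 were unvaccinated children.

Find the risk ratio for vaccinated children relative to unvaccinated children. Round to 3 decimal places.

vaccinated children with the outcome: 20 − 14 = 6
vaccinated children without the outcome: 120 − 6 = 114
unvaccinated children without the outcome: 150 − 14 = 136
risk, vaccinated children = 6/120 = 0.0500
risk, unvaccinated children = 14/150 = 0.0933
RR = 0.0500 / 0.0933 = 0.536

0.536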